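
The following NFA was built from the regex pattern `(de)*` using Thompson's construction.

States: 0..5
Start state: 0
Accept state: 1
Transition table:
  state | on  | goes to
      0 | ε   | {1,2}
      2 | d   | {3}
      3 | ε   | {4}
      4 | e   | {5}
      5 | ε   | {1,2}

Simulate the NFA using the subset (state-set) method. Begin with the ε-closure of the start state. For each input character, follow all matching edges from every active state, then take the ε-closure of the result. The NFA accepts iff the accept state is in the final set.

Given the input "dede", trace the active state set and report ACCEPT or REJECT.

Answer: ACCEPT

Steps:
initial (ε-close {0}): {0,1,2}
'd' @ 1: {3,4}
'e' @ 2: {1,2,5}  (accept∈set)
'd' @ 3: {3,4}
'e' @ 4: {1,2,5}  (accept∈set)
after full input: {1,2,5}  (accept=1 in)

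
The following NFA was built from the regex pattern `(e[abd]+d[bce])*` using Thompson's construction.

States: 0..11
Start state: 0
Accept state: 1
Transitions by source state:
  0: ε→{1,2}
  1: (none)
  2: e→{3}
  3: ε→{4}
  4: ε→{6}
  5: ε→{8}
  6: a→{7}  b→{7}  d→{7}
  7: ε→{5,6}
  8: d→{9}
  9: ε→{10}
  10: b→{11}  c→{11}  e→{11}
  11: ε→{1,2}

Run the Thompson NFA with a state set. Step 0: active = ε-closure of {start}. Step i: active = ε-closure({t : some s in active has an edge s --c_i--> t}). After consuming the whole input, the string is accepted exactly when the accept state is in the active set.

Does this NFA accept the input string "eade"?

start: ε-closure({0}) = {0,1,2}
'e' @ 1: {3,4,6}
'a' @ 2: {5,6,7,8}
'd' @ 3: {5,6,7,8,9,10}
'e' @ 4: {1,2,11}  ✓accept
end set {1,2,11} — state 1 in

Answer: ACCEPT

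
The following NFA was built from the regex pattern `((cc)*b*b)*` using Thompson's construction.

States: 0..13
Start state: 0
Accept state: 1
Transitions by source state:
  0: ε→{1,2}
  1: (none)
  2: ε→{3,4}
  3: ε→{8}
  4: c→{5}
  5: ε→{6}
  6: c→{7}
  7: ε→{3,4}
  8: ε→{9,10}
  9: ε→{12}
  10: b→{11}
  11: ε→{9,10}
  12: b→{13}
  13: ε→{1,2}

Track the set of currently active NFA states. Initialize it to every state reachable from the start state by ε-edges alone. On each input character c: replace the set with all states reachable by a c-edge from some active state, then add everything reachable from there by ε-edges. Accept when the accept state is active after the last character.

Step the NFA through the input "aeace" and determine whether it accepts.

Answer: REJECT

Steps:
initial (ε-close {0}): {0,1,2,3,4,8,9,10,12}
'a' @ 1: {}  — state set empty
rest 'eace' ignored (set empty)
end set {} — state 1 not in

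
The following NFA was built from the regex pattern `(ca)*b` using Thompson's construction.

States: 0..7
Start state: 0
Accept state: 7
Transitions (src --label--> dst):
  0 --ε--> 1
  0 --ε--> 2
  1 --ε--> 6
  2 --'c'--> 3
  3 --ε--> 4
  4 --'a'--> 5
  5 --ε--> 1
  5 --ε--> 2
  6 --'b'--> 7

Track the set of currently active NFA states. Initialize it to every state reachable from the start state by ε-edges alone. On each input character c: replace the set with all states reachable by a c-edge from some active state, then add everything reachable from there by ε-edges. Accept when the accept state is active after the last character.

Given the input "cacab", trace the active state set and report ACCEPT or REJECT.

Answer: ACCEPT

Steps:
start: ε-closure({0}) = {0,1,2,6}
'c' @ 1: {3,4}
'a' @ 2: {1,2,5,6}
'c' @ 3: {3,4}
'a' @ 4: {1,2,5,6}
'b' @ 5: {7}  [accepting]
after full input: {7}  (accept=7 in)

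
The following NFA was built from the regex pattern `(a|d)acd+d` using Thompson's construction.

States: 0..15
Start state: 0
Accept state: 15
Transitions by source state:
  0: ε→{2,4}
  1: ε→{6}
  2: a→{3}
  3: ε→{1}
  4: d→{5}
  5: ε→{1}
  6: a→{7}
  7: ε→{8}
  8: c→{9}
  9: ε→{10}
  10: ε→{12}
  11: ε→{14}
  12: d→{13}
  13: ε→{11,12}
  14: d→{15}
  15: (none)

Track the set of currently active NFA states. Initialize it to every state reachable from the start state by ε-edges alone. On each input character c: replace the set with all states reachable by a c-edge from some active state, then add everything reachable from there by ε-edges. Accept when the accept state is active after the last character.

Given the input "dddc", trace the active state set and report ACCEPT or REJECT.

Answer: REJECT

Steps:
initial (ε-close {0}): {0,2,4}
'd' @ 1: {1,5,6}
'd' @ 2: {}  — no active states
rest 'dc' ignored (set empty)
end set {} — state 15 not in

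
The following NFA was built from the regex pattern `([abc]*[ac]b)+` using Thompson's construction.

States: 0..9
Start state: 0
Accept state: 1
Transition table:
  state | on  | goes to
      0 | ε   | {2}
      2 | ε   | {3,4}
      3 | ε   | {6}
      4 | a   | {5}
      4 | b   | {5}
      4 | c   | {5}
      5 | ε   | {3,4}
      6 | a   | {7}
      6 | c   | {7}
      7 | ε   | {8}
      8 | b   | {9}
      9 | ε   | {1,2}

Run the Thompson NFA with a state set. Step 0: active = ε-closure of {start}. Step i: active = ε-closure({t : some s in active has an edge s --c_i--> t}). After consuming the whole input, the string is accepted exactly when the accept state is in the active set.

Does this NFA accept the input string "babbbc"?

start: ε-closure({0}) = {0,2,3,4,6}
'b' @ 1: {3,4,5,6}
'a' @ 2: {3,4,5,6,7,8}
'b' @ 3: {1,2,3,4,5,6,9}  ✓accept
'b' @ 4: {3,4,5,6}
'b' @ 5: {3,4,5,6}
'c' @ 6: {3,4,5,6,7,8}
end set {3,4,5,6,7,8} — state 1 not in

Answer: REJECT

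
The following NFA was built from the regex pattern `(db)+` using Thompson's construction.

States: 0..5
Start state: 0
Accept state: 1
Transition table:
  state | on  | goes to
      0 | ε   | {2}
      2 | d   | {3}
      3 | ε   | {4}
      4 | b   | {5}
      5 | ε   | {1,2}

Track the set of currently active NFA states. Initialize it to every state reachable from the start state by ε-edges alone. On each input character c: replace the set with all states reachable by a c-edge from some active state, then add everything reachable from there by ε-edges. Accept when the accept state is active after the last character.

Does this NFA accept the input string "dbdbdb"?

Answer: ACCEPT

Steps:
start: ε-closure({0}) = {0,2}
'd' @ 1: {3,4}
'b' @ 2: {1,2,5}  [accepting]
'd' @ 3: {3,4}
'b' @ 4: {1,2,5}  [accepting]
'd' @ 5: {3,4}
'b' @ 6: {1,2,5}  [accepting]
final: {1,2,5}; accept 1 in set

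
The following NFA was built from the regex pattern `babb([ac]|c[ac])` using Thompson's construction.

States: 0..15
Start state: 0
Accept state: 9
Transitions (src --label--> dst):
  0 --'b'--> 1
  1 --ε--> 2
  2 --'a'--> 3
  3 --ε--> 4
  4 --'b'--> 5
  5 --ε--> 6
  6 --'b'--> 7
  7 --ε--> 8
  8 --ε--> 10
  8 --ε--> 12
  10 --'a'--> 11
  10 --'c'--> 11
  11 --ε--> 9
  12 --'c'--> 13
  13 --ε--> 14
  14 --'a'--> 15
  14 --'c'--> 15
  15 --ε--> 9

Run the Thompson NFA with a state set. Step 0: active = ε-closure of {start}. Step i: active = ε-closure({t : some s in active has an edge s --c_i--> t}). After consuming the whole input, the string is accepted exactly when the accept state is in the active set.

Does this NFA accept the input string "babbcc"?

S₀ = ε-closure({0}) = {0}
'b' @ 1: {1,2}
'a' @ 2: {3,4}
'b' @ 3: {5,6}
'b' @ 4: {7,8,10,12}
'c' @ 5: {9,11,13,14}  [accepting]
'c' @ 6: {9,15}  [accepting]
end set {9,15} — state 9 in

Answer: ACCEPT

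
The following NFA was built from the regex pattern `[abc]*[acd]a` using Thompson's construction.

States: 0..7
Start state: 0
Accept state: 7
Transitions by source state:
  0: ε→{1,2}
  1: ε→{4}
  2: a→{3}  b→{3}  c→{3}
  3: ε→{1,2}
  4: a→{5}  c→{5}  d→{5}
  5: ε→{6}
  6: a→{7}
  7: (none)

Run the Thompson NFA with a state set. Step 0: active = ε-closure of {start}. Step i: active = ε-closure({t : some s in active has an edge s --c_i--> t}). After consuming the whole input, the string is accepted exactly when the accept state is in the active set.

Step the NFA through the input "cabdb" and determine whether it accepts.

initial (ε-close {0}): {0,1,2,4}
'c' @ 1: {1,2,3,4,5,6}
'a' @ 2: {1,2,3,4,5,6,7}  (accept∈set)
'b' @ 3: {1,2,3,4}
'd' @ 4: {5,6}
'b' @ 5: {}  — dead — no transitions
end set {} — state 7 not in

Answer: REJECT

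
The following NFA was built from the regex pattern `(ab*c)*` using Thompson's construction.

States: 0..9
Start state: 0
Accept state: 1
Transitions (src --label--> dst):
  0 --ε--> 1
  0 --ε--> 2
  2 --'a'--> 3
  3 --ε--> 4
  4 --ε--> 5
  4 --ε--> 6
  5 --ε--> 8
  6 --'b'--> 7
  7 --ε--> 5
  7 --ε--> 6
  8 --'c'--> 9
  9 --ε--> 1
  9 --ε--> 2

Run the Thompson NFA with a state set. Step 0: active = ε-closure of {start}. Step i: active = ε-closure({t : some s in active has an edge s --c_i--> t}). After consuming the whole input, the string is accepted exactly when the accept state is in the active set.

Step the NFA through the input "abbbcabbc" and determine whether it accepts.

Answer: ACCEPT

Steps:
initial (ε-close {0}): {0,1,2}
'a' @ 1: {3,4,5,6,8}
'b' @ 2: {5,6,7,8}
'b' @ 3: {5,6,7,8}
'b' @ 4: {5,6,7,8}
'c' @ 5: {1,2,9}  ✓accept
'a' @ 6: {3,4,5,6,8}
'b' @ 7: {5,6,7,8}
'b' @ 8: {5,6,7,8}
'c' @ 9: {1,2,9}  ✓accept
end set {1,2,9} — state 1 in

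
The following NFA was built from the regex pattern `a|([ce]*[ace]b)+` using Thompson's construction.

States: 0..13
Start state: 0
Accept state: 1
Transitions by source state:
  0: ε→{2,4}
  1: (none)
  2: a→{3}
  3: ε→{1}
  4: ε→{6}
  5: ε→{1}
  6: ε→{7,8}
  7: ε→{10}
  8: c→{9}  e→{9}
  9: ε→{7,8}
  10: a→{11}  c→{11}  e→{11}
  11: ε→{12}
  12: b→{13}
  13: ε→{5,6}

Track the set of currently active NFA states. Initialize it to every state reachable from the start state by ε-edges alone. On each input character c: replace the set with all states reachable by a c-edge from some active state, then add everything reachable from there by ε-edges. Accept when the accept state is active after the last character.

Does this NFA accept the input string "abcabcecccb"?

Answer: ACCEPT

Steps:
initial (ε-close {0}): {0,2,4,6,7,8,10}
'a' @ 1: {1,3,11,12}  ✓accept
'b' @ 2: {1,5,6,7,8,10,13}  ✓accept
'c' @ 3: {7,8,9,10,11,12}
'a' @ 4: {11,12}
'b' @ 5: {1,5,6,7,8,10,13}  ✓accept
'c' @ 6: {7,8,9,10,11,12}
'e' @ 7: {7,8,9,10,11,12}
'c' @ 8: {7,8,9,10,11,12}
'c' @ 9: {7,8,9,10,11,12}
'c' @ 10: {7,8,9,10,11,12}
'b' @ 11: {1,5,6,7,8,10,13}  ✓accept
end set {1,5,6,7,8,10,13} — state 1 in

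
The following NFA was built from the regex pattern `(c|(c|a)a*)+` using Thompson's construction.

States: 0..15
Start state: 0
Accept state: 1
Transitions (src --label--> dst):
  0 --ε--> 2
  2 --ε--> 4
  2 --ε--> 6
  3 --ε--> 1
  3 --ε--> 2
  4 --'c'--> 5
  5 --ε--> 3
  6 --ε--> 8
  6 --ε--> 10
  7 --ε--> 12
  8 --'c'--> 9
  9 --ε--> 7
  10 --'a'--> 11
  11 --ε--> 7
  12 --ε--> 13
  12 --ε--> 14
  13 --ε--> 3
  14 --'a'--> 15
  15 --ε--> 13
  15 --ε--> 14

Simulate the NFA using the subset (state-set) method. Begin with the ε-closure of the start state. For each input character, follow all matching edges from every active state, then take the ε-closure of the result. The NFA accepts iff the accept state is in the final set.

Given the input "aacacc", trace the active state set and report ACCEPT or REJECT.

Answer: ACCEPT

Trace:
start: ε-closure({0}) = {0,2,4,6,8,10}
'a' @ 1: {1,2,3,4,6,7,8,10,11,12,13,14}  (accept∈set)
'a' @ 2: {1,2,3,4,6,7,8,10,11,12,13,14,15}  (accept∈set)
'c' @ 3: {1,2,3,4,5,6,7,8,9,10,12,13,14}  (accept∈set)
'a' @ 4: {1,2,3,4,6,7,8,10,11,12,13,14,15}  (accept∈set)
'c' @ 5: {1,2,3,4,5,6,7,8,9,10,12,13,14}  (accept∈set)
'c' @ 6: {1,2,3,4,5,6,7,8,9,10,12,13,14}  (accept∈set)
after full input: {1,2,3,4,5,6,7,8,9,10,12,13,14}  (accept=1 in)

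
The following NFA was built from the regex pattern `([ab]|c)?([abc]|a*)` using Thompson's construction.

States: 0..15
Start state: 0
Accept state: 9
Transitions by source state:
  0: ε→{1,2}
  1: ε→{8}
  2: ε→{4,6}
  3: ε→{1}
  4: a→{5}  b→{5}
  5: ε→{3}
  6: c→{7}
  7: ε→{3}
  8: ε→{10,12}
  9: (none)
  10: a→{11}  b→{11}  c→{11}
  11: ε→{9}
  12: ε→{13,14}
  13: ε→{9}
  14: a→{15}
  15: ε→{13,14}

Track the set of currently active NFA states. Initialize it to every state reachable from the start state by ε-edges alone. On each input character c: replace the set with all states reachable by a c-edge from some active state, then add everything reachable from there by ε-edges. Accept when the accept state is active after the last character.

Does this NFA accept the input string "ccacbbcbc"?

initial (ε-close {0}): {0,1,2,4,6,8,9,10,12,13,14}
'c' @ 1: {1,3,7,8,9,10,11,12,13,14}  [accepting]
'c' @ 2: {9,11}  [accepting]
'a' @ 3: {}  — dead — no transitions
rest 'cbbcbc' ignored (set empty)
end set {} — state 9 not in

Answer: REJECT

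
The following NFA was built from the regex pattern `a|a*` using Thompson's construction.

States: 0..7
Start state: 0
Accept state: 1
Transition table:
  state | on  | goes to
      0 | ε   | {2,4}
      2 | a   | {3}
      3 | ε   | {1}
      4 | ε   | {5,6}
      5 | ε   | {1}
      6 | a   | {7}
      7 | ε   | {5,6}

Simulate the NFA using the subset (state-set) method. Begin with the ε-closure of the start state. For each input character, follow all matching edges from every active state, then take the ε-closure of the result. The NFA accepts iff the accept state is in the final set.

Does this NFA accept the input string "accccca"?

Answer: REJECT

Steps:
S₀ = ε-closure({0}) = {0,1,2,4,5,6}
'a' @ 1: {1,3,5,6,7}  ✓accept
'c' @ 2: {}  — no active states
rest 'cccca' ignored (set empty)
end set {} — state 1 not in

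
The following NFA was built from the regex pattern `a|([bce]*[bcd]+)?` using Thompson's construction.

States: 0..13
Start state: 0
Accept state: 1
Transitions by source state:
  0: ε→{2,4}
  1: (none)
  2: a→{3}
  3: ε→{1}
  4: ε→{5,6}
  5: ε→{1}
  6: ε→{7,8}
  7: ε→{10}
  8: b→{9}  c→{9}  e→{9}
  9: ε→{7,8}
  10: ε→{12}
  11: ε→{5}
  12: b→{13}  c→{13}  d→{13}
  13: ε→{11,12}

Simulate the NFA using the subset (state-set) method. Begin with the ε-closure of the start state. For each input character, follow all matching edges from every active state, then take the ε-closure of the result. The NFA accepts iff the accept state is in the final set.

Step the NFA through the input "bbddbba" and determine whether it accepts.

S₀ = ε-closure({0}) = {0,1,2,4,5,6,7,8,10,12}
'b' @ 1: {1,5,7,8,9,10,11,12,13}  (accept∈set)
'b' @ 2: {1,5,7,8,9,10,11,12,13}  (accept∈set)
'd' @ 3: {1,5,11,12,13}  (accept∈set)
'd' @ 4: {1,5,11,12,13}  (accept∈set)
'b' @ 5: {1,5,11,12,13}  (accept∈set)
'b' @ 6: {1,5,11,12,13}  (accept∈set)
'a' @ 7: {}  — dead — no transitions
final: {}; accept 1 not in set

Answer: REJECT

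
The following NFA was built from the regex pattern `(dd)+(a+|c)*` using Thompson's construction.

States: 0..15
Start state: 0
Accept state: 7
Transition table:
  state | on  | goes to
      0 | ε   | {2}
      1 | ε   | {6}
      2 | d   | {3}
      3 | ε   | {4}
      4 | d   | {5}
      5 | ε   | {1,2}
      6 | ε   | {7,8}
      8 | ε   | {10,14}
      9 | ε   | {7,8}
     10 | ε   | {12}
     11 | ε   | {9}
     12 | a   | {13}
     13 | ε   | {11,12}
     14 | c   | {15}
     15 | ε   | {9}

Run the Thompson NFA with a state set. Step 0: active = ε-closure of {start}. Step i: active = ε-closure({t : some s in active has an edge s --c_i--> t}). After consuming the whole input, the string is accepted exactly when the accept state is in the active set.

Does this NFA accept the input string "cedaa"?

Answer: REJECT

Trace:
initial (ε-close {0}): {0,2}
'c' @ 1: {}  — state set empty
rest 'edaa' ignored (set empty)
after full input: {}  (accept=7 not in)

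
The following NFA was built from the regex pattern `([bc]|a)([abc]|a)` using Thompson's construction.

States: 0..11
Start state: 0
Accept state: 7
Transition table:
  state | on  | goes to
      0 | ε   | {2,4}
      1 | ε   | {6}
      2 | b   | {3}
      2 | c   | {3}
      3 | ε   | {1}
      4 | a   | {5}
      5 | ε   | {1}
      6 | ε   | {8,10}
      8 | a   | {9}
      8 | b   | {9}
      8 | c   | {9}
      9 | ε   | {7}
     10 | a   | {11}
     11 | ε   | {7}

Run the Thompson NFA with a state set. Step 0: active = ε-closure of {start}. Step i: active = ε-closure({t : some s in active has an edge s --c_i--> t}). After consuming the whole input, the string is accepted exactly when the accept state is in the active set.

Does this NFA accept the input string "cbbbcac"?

S₀ = ε-closure({0}) = {0,2,4}
'c' @ 1: {1,3,6,8,10}
'b' @ 2: {7,9}  ✓accept
'b' @ 3: {}  — no active states
rest 'bcac' ignored (set empty)
final: {}; accept 7 not in set

Answer: REJECT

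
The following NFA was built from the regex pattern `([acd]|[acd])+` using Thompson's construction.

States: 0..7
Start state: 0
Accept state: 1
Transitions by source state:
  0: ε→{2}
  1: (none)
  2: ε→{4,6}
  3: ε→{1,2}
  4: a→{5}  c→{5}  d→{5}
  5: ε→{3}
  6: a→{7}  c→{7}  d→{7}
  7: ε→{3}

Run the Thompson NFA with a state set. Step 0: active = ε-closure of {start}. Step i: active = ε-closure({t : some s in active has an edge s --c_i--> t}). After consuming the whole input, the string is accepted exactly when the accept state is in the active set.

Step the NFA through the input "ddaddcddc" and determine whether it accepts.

initial (ε-close {0}): {0,2,4,6}
'd' @ 1: {1,2,3,4,5,6,7}  [accepting]
'd' @ 2: {1,2,3,4,5,6,7}  [accepting]
'a' @ 3: {1,2,3,4,5,6,7}  [accepting]
'd' @ 4: {1,2,3,4,5,6,7}  [accepting]
'd' @ 5: {1,2,3,4,5,6,7}  [accepting]
'c' @ 6: {1,2,3,4,5,6,7}  [accepting]
'd' @ 7: {1,2,3,4,5,6,7}  [accepting]
'd' @ 8: {1,2,3,4,5,6,7}  [accepting]
'c' @ 9: {1,2,3,4,5,6,7}  [accepting]
after full input: {1,2,3,4,5,6,7}  (accept=1 in)

Answer: ACCEPT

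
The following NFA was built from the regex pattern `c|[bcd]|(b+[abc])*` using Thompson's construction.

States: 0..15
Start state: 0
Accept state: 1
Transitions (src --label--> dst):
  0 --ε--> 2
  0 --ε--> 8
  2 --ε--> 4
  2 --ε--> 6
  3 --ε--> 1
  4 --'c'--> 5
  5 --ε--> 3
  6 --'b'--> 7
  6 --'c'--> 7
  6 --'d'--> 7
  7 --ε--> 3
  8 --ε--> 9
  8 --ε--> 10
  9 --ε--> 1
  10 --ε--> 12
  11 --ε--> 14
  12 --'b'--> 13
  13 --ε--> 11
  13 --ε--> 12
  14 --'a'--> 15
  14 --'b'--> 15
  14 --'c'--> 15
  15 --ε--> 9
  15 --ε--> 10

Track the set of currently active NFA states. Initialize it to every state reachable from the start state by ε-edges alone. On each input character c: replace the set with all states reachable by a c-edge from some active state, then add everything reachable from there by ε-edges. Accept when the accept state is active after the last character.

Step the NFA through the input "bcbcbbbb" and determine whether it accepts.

S₀ = ε-closure({0}) = {0,1,2,4,6,8,9,10,12}
'b' @ 1: {1,3,7,11,12,13,14}  ✓accept
'c' @ 2: {1,9,10,12,15}  ✓accept
'b' @ 3: {11,12,13,14}
'c' @ 4: {1,9,10,12,15}  ✓accept
'b' @ 5: {11,12,13,14}
'b' @ 6: {1,9,10,11,12,13,14,15}  ✓accept
'b' @ 7: {1,9,10,11,12,13,14,15}  ✓accept
'b' @ 8: {1,9,10,11,12,13,14,15}  ✓accept
final: {1,9,10,11,12,13,14,15}; accept 1 in set

Answer: ACCEPT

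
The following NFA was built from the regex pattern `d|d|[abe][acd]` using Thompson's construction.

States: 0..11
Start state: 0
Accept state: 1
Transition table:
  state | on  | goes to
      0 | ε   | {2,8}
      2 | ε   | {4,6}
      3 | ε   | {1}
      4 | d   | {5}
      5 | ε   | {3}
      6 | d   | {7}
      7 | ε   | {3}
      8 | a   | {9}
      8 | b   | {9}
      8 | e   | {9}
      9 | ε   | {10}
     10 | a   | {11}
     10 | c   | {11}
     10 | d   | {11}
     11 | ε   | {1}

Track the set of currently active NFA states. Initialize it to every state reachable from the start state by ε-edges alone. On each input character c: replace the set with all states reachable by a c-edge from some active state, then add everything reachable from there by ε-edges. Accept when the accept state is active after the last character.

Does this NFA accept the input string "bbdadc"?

Answer: REJECT

Trace:
initial (ε-close {0}): {0,2,4,6,8}
'b' @ 1: {9,10}
'b' @ 2: {}  — dead — no transitions
rest 'dadc' ignored (set empty)
end set {} — state 1 not in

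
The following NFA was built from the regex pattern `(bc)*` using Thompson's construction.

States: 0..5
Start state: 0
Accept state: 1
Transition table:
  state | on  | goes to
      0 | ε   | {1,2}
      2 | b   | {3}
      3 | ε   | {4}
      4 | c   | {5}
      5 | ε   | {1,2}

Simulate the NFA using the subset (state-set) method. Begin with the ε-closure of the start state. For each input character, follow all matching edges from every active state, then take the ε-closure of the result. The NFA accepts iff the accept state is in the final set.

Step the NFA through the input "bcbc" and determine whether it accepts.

initial (ε-close {0}): {0,1,2}
'b' @ 1: {3,4}
'c' @ 2: {1,2,5}  (accept∈set)
'b' @ 3: {3,4}
'c' @ 4: {1,2,5}  (accept∈set)
end set {1,2,5} — state 1 in

Answer: ACCEPT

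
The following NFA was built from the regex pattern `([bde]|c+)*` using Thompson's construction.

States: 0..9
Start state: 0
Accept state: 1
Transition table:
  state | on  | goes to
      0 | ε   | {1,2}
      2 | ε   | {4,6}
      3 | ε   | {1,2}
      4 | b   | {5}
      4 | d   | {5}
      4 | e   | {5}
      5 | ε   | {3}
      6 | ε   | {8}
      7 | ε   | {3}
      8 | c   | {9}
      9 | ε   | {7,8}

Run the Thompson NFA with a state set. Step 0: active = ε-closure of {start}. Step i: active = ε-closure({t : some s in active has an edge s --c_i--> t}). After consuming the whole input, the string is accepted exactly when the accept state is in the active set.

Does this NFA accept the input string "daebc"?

start: ε-closure({0}) = {0,1,2,4,6,8}
'd' @ 1: {1,2,3,4,5,6,8}  [accepting]
'a' @ 2: {}  — state set empty
rest 'ebc' ignored (set empty)
final: {}; accept 1 not in set

Answer: REJECT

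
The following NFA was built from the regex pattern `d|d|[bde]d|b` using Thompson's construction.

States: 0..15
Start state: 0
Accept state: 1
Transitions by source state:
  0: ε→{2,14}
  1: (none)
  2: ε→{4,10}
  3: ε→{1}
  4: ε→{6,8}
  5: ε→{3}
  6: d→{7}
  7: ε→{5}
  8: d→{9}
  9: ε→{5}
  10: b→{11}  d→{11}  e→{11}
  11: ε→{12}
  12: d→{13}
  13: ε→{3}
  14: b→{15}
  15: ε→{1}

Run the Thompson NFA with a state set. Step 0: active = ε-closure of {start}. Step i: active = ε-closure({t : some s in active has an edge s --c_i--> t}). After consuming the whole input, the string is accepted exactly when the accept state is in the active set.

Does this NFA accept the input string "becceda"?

Answer: REJECT

Derivation:
initial (ε-close {0}): {0,2,4,6,8,10,14}
'b' @ 1: {1,11,12,15}  [accepting]
'e' @ 2: {}  — no active states
rest 'cceda' ignored (set empty)
end set {} — state 1 not in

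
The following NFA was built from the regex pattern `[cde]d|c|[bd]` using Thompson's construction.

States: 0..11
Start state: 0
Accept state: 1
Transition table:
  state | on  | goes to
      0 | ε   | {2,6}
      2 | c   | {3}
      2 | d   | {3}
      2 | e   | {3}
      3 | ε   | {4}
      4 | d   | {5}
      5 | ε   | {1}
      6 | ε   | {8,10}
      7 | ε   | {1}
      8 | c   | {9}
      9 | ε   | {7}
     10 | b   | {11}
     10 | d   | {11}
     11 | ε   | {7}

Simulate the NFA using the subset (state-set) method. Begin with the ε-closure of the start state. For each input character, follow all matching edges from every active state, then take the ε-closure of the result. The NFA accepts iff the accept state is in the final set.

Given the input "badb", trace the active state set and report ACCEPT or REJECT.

Answer: REJECT

Trace:
initial (ε-close {0}): {0,2,6,8,10}
'b' @ 1: {1,7,11}  [accepting]
'a' @ 2: {}  — no active states
rest 'db' ignored (set empty)
final: {}; accept 1 not in set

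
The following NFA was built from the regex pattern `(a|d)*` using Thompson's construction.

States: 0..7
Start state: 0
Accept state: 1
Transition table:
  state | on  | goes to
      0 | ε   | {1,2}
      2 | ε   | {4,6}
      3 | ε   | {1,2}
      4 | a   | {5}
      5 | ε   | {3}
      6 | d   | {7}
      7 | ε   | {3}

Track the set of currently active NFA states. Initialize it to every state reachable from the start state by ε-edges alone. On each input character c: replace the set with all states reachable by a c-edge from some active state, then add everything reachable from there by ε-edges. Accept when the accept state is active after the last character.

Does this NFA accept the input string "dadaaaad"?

Answer: ACCEPT

Trace:
start: ε-closure({0}) = {0,1,2,4,6}
'd' @ 1: {1,2,3,4,6,7}  [accepting]
'a' @ 2: {1,2,3,4,5,6}  [accepting]
'd' @ 3: {1,2,3,4,6,7}  [accepting]
'a' @ 4: {1,2,3,4,5,6}  [accepting]
'a' @ 5: {1,2,3,4,5,6}  [accepting]
'a' @ 6: {1,2,3,4,5,6}  [accepting]
'a' @ 7: {1,2,3,4,5,6}  [accepting]
'd' @ 8: {1,2,3,4,6,7}  [accepting]
end set {1,2,3,4,6,7} — state 1 in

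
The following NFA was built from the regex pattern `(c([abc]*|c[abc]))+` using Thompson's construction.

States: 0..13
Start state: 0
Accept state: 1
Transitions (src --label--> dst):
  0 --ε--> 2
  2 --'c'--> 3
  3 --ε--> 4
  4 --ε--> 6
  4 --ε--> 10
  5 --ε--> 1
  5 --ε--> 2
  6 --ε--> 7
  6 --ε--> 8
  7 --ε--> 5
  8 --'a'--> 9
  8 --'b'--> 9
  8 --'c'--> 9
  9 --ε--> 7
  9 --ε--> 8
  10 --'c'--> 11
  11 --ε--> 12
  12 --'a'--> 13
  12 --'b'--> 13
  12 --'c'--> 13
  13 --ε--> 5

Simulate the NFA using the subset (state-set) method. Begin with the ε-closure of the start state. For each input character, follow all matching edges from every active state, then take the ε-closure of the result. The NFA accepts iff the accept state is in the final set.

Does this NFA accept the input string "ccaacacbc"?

initial (ε-close {0}): {0,2}
'c' @ 1: {1,2,3,4,5,6,7,8,10}  [accepting]
'c' @ 2: {1,2,3,4,5,6,7,8,9,10,11,12}  [accepting]
'a' @ 3: {1,2,5,7,8,9,13}  [accepting]
'a' @ 4: {1,2,5,7,8,9}  [accepting]
'c' @ 5: {1,2,3,4,5,6,7,8,9,10}  [accepting]
'a' @ 6: {1,2,5,7,8,9}  [accepting]
'c' @ 7: {1,2,3,4,5,6,7,8,9,10}  [accepting]
'b' @ 8: {1,2,5,7,8,9}  [accepting]
'c' @ 9: {1,2,3,4,5,6,7,8,9,10}  [accepting]
after full input: {1,2,3,4,5,6,7,8,9,10}  (accept=1 in)

Answer: ACCEPT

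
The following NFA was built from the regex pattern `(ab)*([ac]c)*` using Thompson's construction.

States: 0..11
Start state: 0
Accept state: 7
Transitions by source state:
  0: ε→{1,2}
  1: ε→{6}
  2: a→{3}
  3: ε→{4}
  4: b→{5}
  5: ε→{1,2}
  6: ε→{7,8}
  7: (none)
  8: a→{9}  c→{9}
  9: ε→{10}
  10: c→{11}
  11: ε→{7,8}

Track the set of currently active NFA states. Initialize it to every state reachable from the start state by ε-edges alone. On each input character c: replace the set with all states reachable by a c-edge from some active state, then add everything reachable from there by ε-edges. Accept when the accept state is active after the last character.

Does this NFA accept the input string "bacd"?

initial (ε-close {0}): {0,1,2,6,7,8}
'b' @ 1: {}  — state set empty
rest 'acd' ignored (set empty)
final: {}; accept 7 not in set

Answer: REJECT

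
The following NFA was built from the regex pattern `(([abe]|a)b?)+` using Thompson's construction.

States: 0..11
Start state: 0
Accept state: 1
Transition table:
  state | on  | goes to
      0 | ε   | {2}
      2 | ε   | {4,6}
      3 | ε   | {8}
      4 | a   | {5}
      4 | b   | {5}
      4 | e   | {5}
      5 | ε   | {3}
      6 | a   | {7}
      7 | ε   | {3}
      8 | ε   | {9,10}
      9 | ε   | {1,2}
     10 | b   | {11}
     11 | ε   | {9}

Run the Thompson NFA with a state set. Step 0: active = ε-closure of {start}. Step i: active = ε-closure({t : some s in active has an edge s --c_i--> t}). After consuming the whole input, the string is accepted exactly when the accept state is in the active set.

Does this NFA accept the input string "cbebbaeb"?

S₀ = ε-closure({0}) = {0,2,4,6}
'c' @ 1: {}  — state set empty
rest 'bebbaeb' ignored (set empty)
final: {}; accept 1 not in set

Answer: REJECT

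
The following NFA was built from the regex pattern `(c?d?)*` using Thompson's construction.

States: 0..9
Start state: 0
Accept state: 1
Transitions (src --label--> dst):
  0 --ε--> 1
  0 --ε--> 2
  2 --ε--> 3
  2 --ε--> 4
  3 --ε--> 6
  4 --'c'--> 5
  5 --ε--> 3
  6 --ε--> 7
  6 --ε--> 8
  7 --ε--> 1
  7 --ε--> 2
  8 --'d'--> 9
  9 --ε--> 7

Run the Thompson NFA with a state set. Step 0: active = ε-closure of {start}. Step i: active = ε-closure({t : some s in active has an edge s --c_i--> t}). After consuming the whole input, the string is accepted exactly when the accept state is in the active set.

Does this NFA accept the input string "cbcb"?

Answer: REJECT

Derivation:
initial (ε-close {0}): {0,1,2,3,4,6,7,8}
'c' @ 1: {1,2,3,4,5,6,7,8}  (accept∈set)
'b' @ 2: {}  — state set empty
rest 'cb' ignored (set empty)
final: {}; accept 1 not in set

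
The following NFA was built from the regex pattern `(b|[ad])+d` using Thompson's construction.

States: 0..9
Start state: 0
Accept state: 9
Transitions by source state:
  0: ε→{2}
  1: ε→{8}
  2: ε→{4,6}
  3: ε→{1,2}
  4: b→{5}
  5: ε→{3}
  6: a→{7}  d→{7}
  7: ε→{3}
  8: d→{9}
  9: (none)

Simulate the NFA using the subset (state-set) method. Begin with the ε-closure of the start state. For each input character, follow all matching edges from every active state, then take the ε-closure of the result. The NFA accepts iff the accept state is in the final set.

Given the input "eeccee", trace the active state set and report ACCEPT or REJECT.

S₀ = ε-closure({0}) = {0,2,4,6}
'e' @ 1: {}  — dead — no transitions
rest 'eccee' ignored (set empty)
final: {}; accept 9 not in set

Answer: REJECT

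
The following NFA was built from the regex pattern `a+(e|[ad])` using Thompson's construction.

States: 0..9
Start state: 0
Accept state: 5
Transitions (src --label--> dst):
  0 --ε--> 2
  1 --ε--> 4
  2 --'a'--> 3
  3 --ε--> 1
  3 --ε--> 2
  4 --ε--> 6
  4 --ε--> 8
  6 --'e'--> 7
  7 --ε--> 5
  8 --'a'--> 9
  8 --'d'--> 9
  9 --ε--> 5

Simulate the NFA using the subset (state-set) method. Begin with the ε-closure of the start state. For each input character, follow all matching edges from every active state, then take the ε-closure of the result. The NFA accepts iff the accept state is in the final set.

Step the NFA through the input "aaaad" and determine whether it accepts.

Answer: ACCEPT

Steps:
S₀ = ε-closure({0}) = {0,2}
'a' @ 1: {1,2,3,4,6,8}
'a' @ 2: {1,2,3,4,5,6,8,9}  [accepting]
'a' @ 3: {1,2,3,4,5,6,8,9}  [accepting]
'a' @ 4: {1,2,3,4,5,6,8,9}  [accepting]
'd' @ 5: {5,9}  [accepting]
end set {5,9} — state 5 in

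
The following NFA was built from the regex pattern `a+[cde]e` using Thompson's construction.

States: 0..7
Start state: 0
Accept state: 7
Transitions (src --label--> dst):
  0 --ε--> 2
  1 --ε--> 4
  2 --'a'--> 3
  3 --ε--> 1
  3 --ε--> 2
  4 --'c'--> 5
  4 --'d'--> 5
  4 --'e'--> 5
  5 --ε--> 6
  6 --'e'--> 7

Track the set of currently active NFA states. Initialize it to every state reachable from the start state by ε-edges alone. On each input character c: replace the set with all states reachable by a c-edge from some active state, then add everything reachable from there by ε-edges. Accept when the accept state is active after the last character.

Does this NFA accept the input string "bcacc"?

initial (ε-close {0}): {0,2}
'b' @ 1: {}  — no active states
rest 'cacc' ignored (set empty)
after full input: {}  (accept=7 not in)

Answer: REJECT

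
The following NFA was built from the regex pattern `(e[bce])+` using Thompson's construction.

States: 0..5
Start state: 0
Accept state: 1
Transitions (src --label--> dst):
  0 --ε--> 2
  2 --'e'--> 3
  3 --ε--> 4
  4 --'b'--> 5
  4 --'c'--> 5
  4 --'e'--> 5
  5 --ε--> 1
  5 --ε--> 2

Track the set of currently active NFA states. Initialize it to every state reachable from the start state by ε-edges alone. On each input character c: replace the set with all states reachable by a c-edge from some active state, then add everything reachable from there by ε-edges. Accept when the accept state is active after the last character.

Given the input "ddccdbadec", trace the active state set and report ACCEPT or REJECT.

Answer: REJECT

Steps:
S₀ = ε-closure({0}) = {0,2}
'd' @ 1: {}  — state set empty
rest 'dccdbadec' ignored (set empty)
final: {}; accept 1 not in set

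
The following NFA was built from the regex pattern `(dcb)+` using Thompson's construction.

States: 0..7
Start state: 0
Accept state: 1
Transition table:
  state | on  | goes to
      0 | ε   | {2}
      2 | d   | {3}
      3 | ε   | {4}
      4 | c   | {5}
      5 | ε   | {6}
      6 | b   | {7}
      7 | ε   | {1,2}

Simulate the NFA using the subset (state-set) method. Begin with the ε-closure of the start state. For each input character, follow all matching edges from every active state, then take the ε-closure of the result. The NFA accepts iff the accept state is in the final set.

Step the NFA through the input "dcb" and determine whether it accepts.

initial (ε-close {0}): {0,2}
'd' @ 1: {3,4}
'c' @ 2: {5,6}
'b' @ 3: {1,2,7}  ✓accept
end set {1,2,7} — state 1 in

Answer: ACCEPT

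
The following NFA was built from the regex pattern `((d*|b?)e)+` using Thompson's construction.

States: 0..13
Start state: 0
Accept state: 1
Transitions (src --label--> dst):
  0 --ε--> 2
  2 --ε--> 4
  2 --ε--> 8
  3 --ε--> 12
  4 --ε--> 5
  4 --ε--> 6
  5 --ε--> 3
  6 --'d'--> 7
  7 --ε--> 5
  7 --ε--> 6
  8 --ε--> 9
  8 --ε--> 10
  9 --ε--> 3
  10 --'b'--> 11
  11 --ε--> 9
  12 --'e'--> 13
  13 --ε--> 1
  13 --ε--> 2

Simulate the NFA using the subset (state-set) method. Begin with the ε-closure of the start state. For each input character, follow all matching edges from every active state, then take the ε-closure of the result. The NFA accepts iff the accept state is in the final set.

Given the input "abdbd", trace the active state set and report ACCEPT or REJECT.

Answer: REJECT

Steps:
initial (ε-close {0}): {0,2,3,4,5,6,8,9,10,12}
'a' @ 1: {}  — no active states
rest 'bdbd' ignored (set empty)
after full input: {}  (accept=1 not in)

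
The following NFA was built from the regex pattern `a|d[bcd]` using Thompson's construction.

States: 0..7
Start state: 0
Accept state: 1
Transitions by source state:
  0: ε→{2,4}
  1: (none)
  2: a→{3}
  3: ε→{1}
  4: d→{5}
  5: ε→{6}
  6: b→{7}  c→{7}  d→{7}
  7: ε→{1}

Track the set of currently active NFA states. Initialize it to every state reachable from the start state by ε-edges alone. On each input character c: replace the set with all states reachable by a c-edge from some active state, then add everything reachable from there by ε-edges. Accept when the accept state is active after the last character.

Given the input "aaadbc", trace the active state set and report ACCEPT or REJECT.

S₀ = ε-closure({0}) = {0,2,4}
'a' @ 1: {1,3}  [accepting]
'a' @ 2: {}  — no active states
rest 'adbc' ignored (set empty)
end set {} — state 1 not in

Answer: REJECT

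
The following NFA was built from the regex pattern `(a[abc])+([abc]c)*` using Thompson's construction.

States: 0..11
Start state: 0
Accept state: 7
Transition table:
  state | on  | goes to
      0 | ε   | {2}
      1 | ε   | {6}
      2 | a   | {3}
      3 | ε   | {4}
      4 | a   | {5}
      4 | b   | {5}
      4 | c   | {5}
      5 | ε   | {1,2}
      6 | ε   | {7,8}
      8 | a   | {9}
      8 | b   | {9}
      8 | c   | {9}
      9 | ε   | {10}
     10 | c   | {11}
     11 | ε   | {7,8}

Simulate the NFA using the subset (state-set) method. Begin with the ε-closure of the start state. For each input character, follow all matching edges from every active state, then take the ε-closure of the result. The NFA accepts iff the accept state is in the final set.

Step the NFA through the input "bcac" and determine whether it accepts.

Answer: REJECT

Steps:
start: ε-closure({0}) = {0,2}
'b' @ 1: {}  — dead — no transitions
rest 'cac' ignored (set empty)
final: {}; accept 7 not in set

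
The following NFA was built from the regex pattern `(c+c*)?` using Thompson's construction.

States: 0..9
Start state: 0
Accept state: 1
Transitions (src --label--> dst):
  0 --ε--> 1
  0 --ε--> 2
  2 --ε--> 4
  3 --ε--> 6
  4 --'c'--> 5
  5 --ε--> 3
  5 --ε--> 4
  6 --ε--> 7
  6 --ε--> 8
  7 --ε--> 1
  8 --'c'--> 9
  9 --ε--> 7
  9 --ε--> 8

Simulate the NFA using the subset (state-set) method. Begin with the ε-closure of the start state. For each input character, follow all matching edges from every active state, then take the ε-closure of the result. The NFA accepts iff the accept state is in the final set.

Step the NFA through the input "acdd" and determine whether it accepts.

Answer: REJECT

Derivation:
S₀ = ε-closure({0}) = {0,1,2,4}
'a' @ 1: {}  — dead — no transitions
rest 'cdd' ignored (set empty)
final: {}; accept 1 not in set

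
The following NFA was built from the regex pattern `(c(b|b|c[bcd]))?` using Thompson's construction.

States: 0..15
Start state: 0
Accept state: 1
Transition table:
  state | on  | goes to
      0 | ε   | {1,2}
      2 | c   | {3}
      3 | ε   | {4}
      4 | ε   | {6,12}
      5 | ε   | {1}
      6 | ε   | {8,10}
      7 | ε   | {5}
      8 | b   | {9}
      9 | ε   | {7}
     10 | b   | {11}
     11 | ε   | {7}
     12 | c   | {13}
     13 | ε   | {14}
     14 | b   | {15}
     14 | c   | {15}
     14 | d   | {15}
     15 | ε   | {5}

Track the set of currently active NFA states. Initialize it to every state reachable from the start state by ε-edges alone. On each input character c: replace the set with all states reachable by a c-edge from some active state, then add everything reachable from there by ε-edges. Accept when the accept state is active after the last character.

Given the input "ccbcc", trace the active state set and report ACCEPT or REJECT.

S₀ = ε-closure({0}) = {0,1,2}
'c' @ 1: {3,4,6,8,10,12}
'c' @ 2: {13,14}
'b' @ 3: {1,5,15}  (accept∈set)
'c' @ 4: {}  — no active states
rest 'c' ignored (set empty)
end set {} — state 1 not in

Answer: REJECT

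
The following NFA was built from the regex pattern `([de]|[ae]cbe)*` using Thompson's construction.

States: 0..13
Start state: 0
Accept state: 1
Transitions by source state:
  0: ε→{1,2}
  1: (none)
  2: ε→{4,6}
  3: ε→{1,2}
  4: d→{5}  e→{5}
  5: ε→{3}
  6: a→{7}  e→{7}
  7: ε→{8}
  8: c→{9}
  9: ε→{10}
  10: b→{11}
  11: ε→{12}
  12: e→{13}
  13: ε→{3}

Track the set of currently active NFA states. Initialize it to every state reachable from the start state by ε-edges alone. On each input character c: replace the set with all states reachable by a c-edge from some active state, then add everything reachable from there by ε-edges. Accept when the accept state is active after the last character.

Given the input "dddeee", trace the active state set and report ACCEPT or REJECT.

Answer: ACCEPT

Trace:
start: ε-closure({0}) = {0,1,2,4,6}
'd' @ 1: {1,2,3,4,5,6}  [accepting]
'd' @ 2: {1,2,3,4,5,6}  [accepting]
'd' @ 3: {1,2,3,4,5,6}  [accepting]
'e' @ 4: {1,2,3,4,5,6,7,8}  [accepting]
'e' @ 5: {1,2,3,4,5,6,7,8}  [accepting]
'e' @ 6: {1,2,3,4,5,6,7,8}  [accepting]
final: {1,2,3,4,5,6,7,8}; accept 1 in set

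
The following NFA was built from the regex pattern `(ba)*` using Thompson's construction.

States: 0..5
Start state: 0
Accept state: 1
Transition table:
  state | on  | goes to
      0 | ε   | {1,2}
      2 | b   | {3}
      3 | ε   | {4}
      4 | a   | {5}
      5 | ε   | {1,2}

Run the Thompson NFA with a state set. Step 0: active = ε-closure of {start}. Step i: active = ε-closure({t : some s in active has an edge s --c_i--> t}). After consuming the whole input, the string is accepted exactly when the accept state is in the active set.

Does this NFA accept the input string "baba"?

Answer: ACCEPT

Steps:
S₀ = ε-closure({0}) = {0,1,2}
'b' @ 1: {3,4}
'a' @ 2: {1,2,5}  (accept∈set)
'b' @ 3: {3,4}
'a' @ 4: {1,2,5}  (accept∈set)
end set {1,2,5} — state 1 in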